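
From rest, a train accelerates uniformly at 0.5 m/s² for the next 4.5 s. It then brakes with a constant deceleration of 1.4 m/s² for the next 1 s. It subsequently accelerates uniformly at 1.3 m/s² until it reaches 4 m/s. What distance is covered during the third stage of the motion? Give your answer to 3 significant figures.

5.88 m

Phase 1 (accelerating): v₀ = 0 m/s, a = 0.5 m/s².
v = v₀ + at = 0 + (0.5)(4.5) = 2.25 m/s
Δx = v₀t + ½at² = 0·4.5 + 0.5·0.5·4.5² = 5.06 m

Phase 2 (decelerating): v₀ = 2.25 m/s, a = -1.4 m/s².
v = v₀ + at = 2.25 + (-1.4)(1) = 0.850 m/s
Δx = v₀t + ½at² = 2.25·1 + 0.5·-1.4·1² = 1.55 m

Phase 3 (accelerating): v₀ = 0.850 m/s, a = 1.3 m/s².
v = v₀ + at → t = (4 − 0.850) / 1.3 = 2.42 s
v² = v₀² + 2aΔx → Δx = (4² − 0.850²)/(2·1.3) = 5.88 m
Distance in phase 3 = 5.88 m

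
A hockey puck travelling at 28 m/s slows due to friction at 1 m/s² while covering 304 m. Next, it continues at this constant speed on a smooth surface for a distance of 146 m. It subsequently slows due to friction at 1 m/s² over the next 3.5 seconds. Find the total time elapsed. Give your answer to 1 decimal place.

29.2 s

Phase 1 (decelerating): v₀ = 28.0 m/s, a = -1 m/s².
v² = v₀² + 2aΔx = 28.0² + 2·-1·304 = 176 → v = 13.3 m/s
t = (v − v₀)/a = (13.3 − 28.0)/-1 = 14.7 s

Phase 2 (constant speed): v₀ = 13.3 m/s, a = 0 m/s².
Constant speed: t = d/v = 146/13.3 = 11.0 s

Phase 3 (decelerating): v₀ = 13.3 m/s, a = -1 m/s².
v = v₀ + at = 13.3 + (-1)(3.5) = 9.77 m/s
Δx = v₀t + ½at² = 13.3·3.5 + 0.5·-1·3.5² = 40.3 m
Total time = 14.7 + 11.0 + 3.50 = 29.2 s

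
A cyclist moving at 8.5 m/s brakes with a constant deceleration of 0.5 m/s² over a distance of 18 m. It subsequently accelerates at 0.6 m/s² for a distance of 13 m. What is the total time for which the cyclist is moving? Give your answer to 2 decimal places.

3.92 s

Phase 1 (decelerating): v₀ = 8.50 m/s, a = -0.5 m/s².
v² = v₀² + 2aΔx = 8.50² + 2·-0.5·18 = 54.2 → v = 7.37 m/s
t = (v − v₀)/a = (7.37 − 8.50)/-0.5 = 2.27 s

Phase 2 (accelerating): v₀ = 7.37 m/s, a = 0.6 m/s².
v² = v₀² + 2aΔx = 7.37² + 2·0.6·13 = 69.8 → v = 8.36 m/s
t = (v − v₀)/a = (8.36 − 7.37)/0.6 = 1.65 s
Total time = 2.27 + 1.65 = 3.92 s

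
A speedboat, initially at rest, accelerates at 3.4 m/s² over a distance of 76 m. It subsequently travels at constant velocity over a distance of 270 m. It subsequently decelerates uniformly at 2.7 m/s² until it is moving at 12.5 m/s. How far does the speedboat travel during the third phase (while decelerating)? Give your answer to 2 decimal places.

Phase 1 (accelerating): v₀ = 0 m/s, a = 3.4 m/s².
v² = v₀² + 2aΔx = 0² + 2·3.4·76 = 517 → v = 22.7 m/s
t = (v − v₀)/a = (22.7 − 0)/3.4 = 6.69 s

Phase 2 (constant speed): v₀ = 22.7 m/s, a = 0 m/s².
Constant speed: t = d/v = 270/22.7 = 11.9 s

Phase 3 (decelerating): v₀ = 22.7 m/s, a = -2.7 m/s².
v = v₀ + at → t = (12.5 − 22.7) / -2.7 = 3.79 s
v² = v₀² + 2aΔx → Δx = (12.5² − 22.7²)/(2·-2.7) = 66.8 m
Distance in phase 3 = 66.8 m

66.77 m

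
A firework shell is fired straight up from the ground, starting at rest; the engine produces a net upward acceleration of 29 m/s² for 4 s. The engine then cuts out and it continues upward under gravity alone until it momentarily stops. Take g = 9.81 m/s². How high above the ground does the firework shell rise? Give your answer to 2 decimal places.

917.83 m

Phase 1 (powered ascent): v₀ = 0 m/s, a = 29 m/s².
v = v₀ + at = 0 + (29)(4) = 116 m/s
Δx = v₀t + ½at² = 0·4 + 0.5·29·4² = 232 m

Phase 2 (coasting upward): v₀ = 116 m/s, a = -9.81 m/s².
v = v₀ + at → t = (0 − 116) / -9.81 = 11.8 s
v² = v₀² + 2aΔx → Δx = (0² − 116²)/(2·-9.81) = 686 m
Maximum height = 232 + 686 = 918 m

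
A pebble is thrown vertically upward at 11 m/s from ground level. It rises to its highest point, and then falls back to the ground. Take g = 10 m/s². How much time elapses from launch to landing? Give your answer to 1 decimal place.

Phase 1 (rising): v₀ = 11.0 m/s, a = -10 m/s².
v = v₀ + at → t = (0 − 11.0) / -10 = 1.10 s
v² = v₀² + 2aΔx → Δx = (0² − 11.0²)/(2·-10) = 6.05 m

Phase 2 (falling): v₀ = 0 m/s, a = -10 m/s².
Falls 6.05 m from rest: t = √(2·6.05/10) = 1.10 s; v = g·t = 11.0 m/s.
Total time = 1.10 + 1.10 = 2.20 s

2.2 s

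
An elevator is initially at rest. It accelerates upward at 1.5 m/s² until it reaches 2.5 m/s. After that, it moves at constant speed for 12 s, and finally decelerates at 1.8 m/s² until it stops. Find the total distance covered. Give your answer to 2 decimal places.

Phase 1 (accelerating): v₀ = 0 m/s, a = 1.5 m/s².
v = v₀ + at → t = (2.5 − 0) / 1.5 = 1.67 s
v² = v₀² + 2aΔx → Δx = (2.5² − 0²)/(2·1.5) = 2.08 m

Phase 2 (constant speed): v₀ = 2.50 m/s, a = 0 m/s².
v = v₀ + at = 2.50 + (0)(12) = 2.50 m/s
Δx = v₀t + ½at² = 2.50·12 + 0.5·0·12² = 30.0 m

Phase 3 (decelerating): v₀ = 2.50 m/s, a = -1.8 m/s².
v = v₀ + at → t = (0 − 2.50) / -1.8 = 1.39 s
v² = v₀² + 2aΔx → Δx = (0² − 2.50²)/(2·-1.8) = 1.74 m
Total distance = 2.08 + 30.0 + 1.74 = 33.8 m

33.82 m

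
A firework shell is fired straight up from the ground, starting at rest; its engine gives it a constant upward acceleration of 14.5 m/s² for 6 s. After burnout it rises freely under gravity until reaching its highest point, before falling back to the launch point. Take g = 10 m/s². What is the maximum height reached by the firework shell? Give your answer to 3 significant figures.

Phase 1 (powered ascent): v₀ = 0 m/s, a = 14.5 m/s².
v = v₀ + at = 0 + (14.5)(6) = 87.0 m/s
Δx = v₀t + ½at² = 0·6 + 0.5·14.5·6² = 261 m

Phase 2 (coasting upward): v₀ = 87.0 m/s, a = -10 m/s².
v = v₀ + at → t = (0 − 87.0) / -10 = 8.70 s
v² = v₀² + 2aΔx → Δx = (0² − 87.0²)/(2·-10) = 378 m
Maximum height = 261 + 378 = 639 m

639 m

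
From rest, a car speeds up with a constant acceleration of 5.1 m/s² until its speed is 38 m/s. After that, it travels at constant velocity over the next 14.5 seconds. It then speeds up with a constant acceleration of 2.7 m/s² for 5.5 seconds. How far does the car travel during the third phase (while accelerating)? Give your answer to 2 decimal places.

249.84 m

Phase 1 (accelerating): v₀ = 0 m/s, a = 5.1 m/s².
v = v₀ + at → t = (38 − 0) / 5.1 = 7.45 s
v² = v₀² + 2aΔx → Δx = (38² − 0²)/(2·5.1) = 142 m

Phase 2 (constant speed): v₀ = 38.0 m/s, a = 0 m/s².
v = v₀ + at = 38.0 + (0)(14.5) = 38.0 m/s
Δx = v₀t + ½at² = 38.0·14.5 + 0.5·0·14.5² = 551 m

Phase 3 (accelerating): v₀ = 38.0 m/s, a = 2.7 m/s².
v = v₀ + at = 38.0 + (2.7)(5.5) = 52.9 m/s
Δx = v₀t + ½at² = 38.0·5.5 + 0.5·2.7·5.5² = 250 m
Distance in phase 3 = 250 m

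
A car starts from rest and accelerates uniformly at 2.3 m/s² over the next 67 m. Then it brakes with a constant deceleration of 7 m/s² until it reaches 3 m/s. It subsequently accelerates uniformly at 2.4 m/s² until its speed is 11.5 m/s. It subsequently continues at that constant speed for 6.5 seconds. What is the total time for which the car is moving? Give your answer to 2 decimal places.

19.75 s

Phase 1 (accelerating): v₀ = 0 m/s, a = 2.3 m/s².
v² = v₀² + 2aΔx = 0² + 2·2.3·67 = 308 → v = 17.6 m/s
t = (v − v₀)/a = (17.6 − 0)/2.3 = 7.63 s

Phase 2 (decelerating): v₀ = 17.6 m/s, a = -7 m/s².
v = v₀ + at → t = (3 − 17.6) / -7 = 2.08 s
v² = v₀² + 2aΔx → Δx = (3² − 17.6²)/(2·-7) = 21.4 m

Phase 3 (accelerating): v₀ = 3.00 m/s, a = 2.4 m/s².
v = v₀ + at → t = (11.5 − 3.00) / 2.4 = 3.54 s
v² = v₀² + 2aΔx → Δx = (11.5² − 3.00²)/(2·2.4) = 25.7 m

Phase 4 (constant speed): v₀ = 11.5 m/s, a = 0 m/s².
v = v₀ + at = 11.5 + (0)(6.5) = 11.5 m/s
Δx = v₀t + ½at² = 11.5·6.5 + 0.5·0·6.5² = 74.8 m
Total time = 7.63 + 2.08 + 3.54 + 6.50 = 19.8 s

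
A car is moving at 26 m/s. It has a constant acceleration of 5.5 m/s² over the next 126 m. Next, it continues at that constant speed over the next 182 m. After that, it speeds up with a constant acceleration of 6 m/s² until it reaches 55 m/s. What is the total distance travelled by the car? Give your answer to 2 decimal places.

Phase 1 (accelerating): v₀ = 26.0 m/s, a = 5.5 m/s².
v² = v₀² + 2aΔx = 26.0² + 2·5.5·126 = 2060 → v = 45.4 m/s
t = (v − v₀)/a = (45.4 − 26.0)/5.5 = 3.53 s

Phase 2 (constant speed): v₀ = 45.4 m/s, a = 0 m/s².
Constant speed: t = d/v = 182/45.4 = 4.01 s

Phase 3 (accelerating): v₀ = 45.4 m/s, a = 6 m/s².
v = v₀ + at → t = (55 − 45.4) / 6 = 1.60 s
v² = v₀² + 2aΔx → Δx = (55² − 45.4²)/(2·6) = 80.2 m
Total distance = 126 + 182 + 80.2 = 388 m

388.25 m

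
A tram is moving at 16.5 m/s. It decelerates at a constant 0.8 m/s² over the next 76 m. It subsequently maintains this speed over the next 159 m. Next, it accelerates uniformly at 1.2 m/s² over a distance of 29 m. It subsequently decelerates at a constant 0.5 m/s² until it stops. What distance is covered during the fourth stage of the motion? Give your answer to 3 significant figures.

Phase 1 (decelerating): v₀ = 16.5 m/s, a = -0.8 m/s².
v² = v₀² + 2aΔx = 16.5² + 2·-0.8·76 = 151 → v = 12.3 m/s
t = (v − v₀)/a = (12.3 − 16.5)/-0.8 = 5.28 s

Phase 2 (constant speed): v₀ = 12.3 m/s, a = 0 m/s².
Constant speed: t = d/v = 159/12.3 = 13.0 s

Phase 3 (accelerating): v₀ = 12.3 m/s, a = 1.2 m/s².
v² = v₀² + 2aΔx = 12.3² + 2·1.2·29 = 220 → v = 14.8 m/s
t = (v − v₀)/a = (14.8 − 12.3)/1.2 = 2.14 s

Phase 4 (decelerating): v₀ = 14.8 m/s, a = -0.5 m/s².
v = v₀ + at → t = (0 − 14.8) / -0.5 = 29.7 s
v² = v₀² + 2aΔx → Δx = (0² − 14.8²)/(2·-0.5) = 220 m
Distance in phase 4 = 220 m

220 m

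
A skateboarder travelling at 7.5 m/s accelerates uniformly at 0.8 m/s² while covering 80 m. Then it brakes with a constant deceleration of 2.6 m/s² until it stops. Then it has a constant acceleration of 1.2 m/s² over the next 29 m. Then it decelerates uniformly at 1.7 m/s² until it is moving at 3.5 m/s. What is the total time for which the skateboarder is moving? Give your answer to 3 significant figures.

22.6 s

Phase 1 (accelerating): v₀ = 7.50 m/s, a = 0.8 m/s².
v² = v₀² + 2aΔx = 7.50² + 2·0.8·80 = 184 → v = 13.6 m/s
t = (v − v₀)/a = (13.6 − 7.50)/0.8 = 7.59 s

Phase 2 (decelerating): v₀ = 13.6 m/s, a = -2.6 m/s².
v = v₀ + at → t = (0 − 13.6) / -2.6 = 5.22 s
v² = v₀² + 2aΔx → Δx = (0² − 13.6²)/(2·-2.6) = 35.4 m

Phase 3 (accelerating): v₀ = 0 m/s, a = 1.2 m/s².
v² = v₀² + 2aΔx = 0² + 2·1.2·29 = 69.6 → v = 8.34 m/s
t = (v − v₀)/a = (8.34 − 0)/1.2 = 6.95 s

Phase 4 (decelerating): v₀ = 8.34 m/s, a = -1.7 m/s².
v = v₀ + at → t = (3.5 − 8.34) / -1.7 = 2.85 s
v² = v₀² + 2aΔx → Δx = (3.5² − 8.34²)/(2·-1.7) = 16.9 m
Total time = 7.59 + 5.22 + 6.95 + 2.85 = 22.6 s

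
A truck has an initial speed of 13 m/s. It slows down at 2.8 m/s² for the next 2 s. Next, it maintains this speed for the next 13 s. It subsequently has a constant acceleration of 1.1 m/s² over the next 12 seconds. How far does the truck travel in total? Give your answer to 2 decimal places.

Phase 1 (decelerating): v₀ = 13.0 m/s, a = -2.8 m/s².
v = v₀ + at = 13.0 + (-2.8)(2) = 7.40 m/s
Δx = v₀t + ½at² = 13.0·2 + 0.5·-2.8·2² = 20.4 m

Phase 2 (constant speed): v₀ = 7.40 m/s, a = 0 m/s².
v = v₀ + at = 7.40 + (0)(13) = 7.40 m/s
Δx = v₀t + ½at² = 7.40·13 + 0.5·0·13² = 96.2 m

Phase 3 (accelerating): v₀ = 7.40 m/s, a = 1.1 m/s².
v = v₀ + at = 7.40 + (1.1)(12) = 20.6 m/s
Δx = v₀t + ½at² = 7.40·12 + 0.5·1.1·12² = 168 m
Total distance = 20.4 + 96.2 + 168 = 285 m

284.60 m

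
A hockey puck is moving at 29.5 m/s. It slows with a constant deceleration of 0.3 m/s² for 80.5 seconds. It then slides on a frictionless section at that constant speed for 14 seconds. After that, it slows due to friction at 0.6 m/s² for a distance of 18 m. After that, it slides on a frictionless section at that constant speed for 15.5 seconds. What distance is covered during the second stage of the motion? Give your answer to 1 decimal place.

74.9 m

Phase 1 (decelerating): v₀ = 29.5 m/s, a = -0.3 m/s².
v = v₀ + at = 29.5 + (-0.3)(80.5) = 5.35 m/s
Δx = v₀t + ½at² = 29.5·80.5 + 0.5·-0.3·80.5² = 1400 m

Phase 2 (constant speed): v₀ = 5.35 m/s, a = 0 m/s².
v = v₀ + at = 5.35 + (0)(14) = 5.35 m/s
Δx = v₀t + ½at² = 5.35·14 + 0.5·0·14² = 74.9 m
Distance in phase 2 = 74.9 m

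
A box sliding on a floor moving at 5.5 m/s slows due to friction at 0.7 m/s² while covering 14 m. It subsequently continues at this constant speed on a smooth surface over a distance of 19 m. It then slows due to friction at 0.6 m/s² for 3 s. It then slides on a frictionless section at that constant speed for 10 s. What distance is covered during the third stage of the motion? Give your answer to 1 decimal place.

7.1 m

Phase 1 (decelerating): v₀ = 5.50 m/s, a = -0.7 m/s².
v² = v₀² + 2aΔx = 5.50² + 2·-0.7·14 = 10.7 → v = 3.26 m/s
t = (v − v₀)/a = (3.26 − 5.50)/-0.7 = 3.20 s

Phase 2 (constant speed): v₀ = 3.26 m/s, a = 0 m/s².
Constant speed: t = d/v = 19/3.26 = 5.82 s

Phase 3 (decelerating): v₀ = 3.26 m/s, a = -0.6 m/s².
v = v₀ + at = 3.26 + (-0.6)(3) = 1.46 m/s
Δx = v₀t + ½at² = 3.26·3 + 0.5·-0.6·3² = 7.09 m
Distance in phase 3 = 7.09 m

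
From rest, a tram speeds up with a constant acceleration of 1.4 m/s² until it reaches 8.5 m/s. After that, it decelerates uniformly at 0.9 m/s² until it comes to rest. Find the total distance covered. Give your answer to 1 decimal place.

Phase 1 (accelerating): v₀ = 0 m/s, a = 1.4 m/s².
v = v₀ + at → t = (8.5 − 0) / 1.4 = 6.07 s
v² = v₀² + 2aΔx → Δx = (8.5² − 0²)/(2·1.4) = 25.8 m

Phase 2 (decelerating): v₀ = 8.50 m/s, a = -0.9 m/s².
v = v₀ + at → t = (0 − 8.50) / -0.9 = 9.44 s
v² = v₀² + 2aΔx → Δx = (0² − 8.50²)/(2·-0.9) = 40.1 m
Total distance = 25.8 + 40.1 = 65.9 m

65.9 m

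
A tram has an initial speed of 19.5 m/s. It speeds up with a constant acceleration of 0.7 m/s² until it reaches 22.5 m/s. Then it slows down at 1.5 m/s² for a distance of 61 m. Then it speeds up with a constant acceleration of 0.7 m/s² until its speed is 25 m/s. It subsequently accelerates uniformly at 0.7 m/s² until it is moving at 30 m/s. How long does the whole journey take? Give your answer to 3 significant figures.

24.5 s

Phase 1 (accelerating): v₀ = 19.5 m/s, a = 0.7 m/s².
v = v₀ + at → t = (22.5 − 19.5) / 0.7 = 4.29 s
v² = v₀² + 2aΔx → Δx = (22.5² − 19.5²)/(2·0.7) = 90.0 m

Phase 2 (decelerating): v₀ = 22.5 m/s, a = -1.5 m/s².
v² = v₀² + 2aΔx = 22.5² + 2·-1.5·61 = 323 → v = 18.0 m/s
t = (v − v₀)/a = (18.0 − 22.5)/-1.5 = 3.01 s

Phase 3 (accelerating): v₀ = 18.0 m/s, a = 0.7 m/s².
v = v₀ + at → t = (25 − 18.0) / 0.7 = 10.0 s
v² = v₀² + 2aΔx → Δx = (25² − 18.0²)/(2·0.7) = 216 m

Phase 4 (accelerating): v₀ = 25.0 m/s, a = 0.7 m/s².
v = v₀ + at → t = (30 − 25.0) / 0.7 = 7.14 s
v² = v₀² + 2aΔx → Δx = (30² − 25.0²)/(2·0.7) = 196 m
Total time = 4.29 + 3.01 + 10.0 + 7.14 = 24.5 s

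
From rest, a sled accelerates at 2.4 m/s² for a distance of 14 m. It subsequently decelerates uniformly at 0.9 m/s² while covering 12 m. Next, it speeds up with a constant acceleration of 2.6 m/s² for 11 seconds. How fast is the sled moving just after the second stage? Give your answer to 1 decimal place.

Phase 1 (accelerating): v₀ = 0 m/s, a = 2.4 m/s².
v² = v₀² + 2aΔx = 0² + 2·2.4·14 = 67.2 → v = 8.20 m/s
t = (v − v₀)/a = (8.20 − 0)/2.4 = 3.42 s

Phase 2 (decelerating): v₀ = 8.20 m/s, a = -0.9 m/s².
v² = v₀² + 2aΔx = 8.20² + 2·-0.9·12 = 45.6 → v = 6.75 m/s
t = (v − v₀)/a = (6.75 − 8.20)/-0.9 = 1.61 s
Speed at end of phase 2 = 6.75 m/s

6.8 m/s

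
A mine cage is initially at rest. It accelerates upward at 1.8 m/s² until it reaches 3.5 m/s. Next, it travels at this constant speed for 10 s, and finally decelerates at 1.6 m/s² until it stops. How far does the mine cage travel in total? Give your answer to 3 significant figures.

Phase 1 (accelerating): v₀ = 0 m/s, a = 1.8 m/s².
v = v₀ + at → t = (3.5 − 0) / 1.8 = 1.94 s
v² = v₀² + 2aΔx → Δx = (3.5² − 0²)/(2·1.8) = 3.40 m

Phase 2 (constant speed): v₀ = 3.50 m/s, a = 0 m/s².
v = v₀ + at = 3.50 + (0)(10) = 3.50 m/s
Δx = v₀t + ½at² = 3.50·10 + 0.5·0·10² = 35.0 m

Phase 3 (decelerating): v₀ = 3.50 m/s, a = -1.6 m/s².
v = v₀ + at → t = (0 − 3.50) / -1.6 = 2.19 s
v² = v₀² + 2aΔx → Δx = (0² − 3.50²)/(2·-1.6) = 3.83 m
Total distance = 3.40 + 35.0 + 3.83 = 42.2 m

42.2 m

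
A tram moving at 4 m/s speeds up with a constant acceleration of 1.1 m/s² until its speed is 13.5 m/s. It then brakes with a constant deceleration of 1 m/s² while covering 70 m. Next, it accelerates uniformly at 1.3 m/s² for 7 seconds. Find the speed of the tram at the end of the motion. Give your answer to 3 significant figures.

Phase 1 (accelerating): v₀ = 4.00 m/s, a = 1.1 m/s².
v = v₀ + at → t = (13.5 − 4.00) / 1.1 = 8.64 s
v² = v₀² + 2aΔx → Δx = (13.5² − 4.00²)/(2·1.1) = 75.6 m

Phase 2 (decelerating): v₀ = 13.5 m/s, a = -1 m/s².
v² = v₀² + 2aΔx = 13.5² + 2·-1·70 = 42.2 → v = 6.50 m/s
t = (v − v₀)/a = (6.50 − 13.5)/-1 = 7.00 s

Phase 3 (accelerating): v₀ = 6.50 m/s, a = 1.3 m/s².
v = v₀ + at = 6.50 + (1.3)(7) = 15.6 m/s
Δx = v₀t + ½at² = 6.50·7 + 0.5·1.3·7² = 77.3 m
Final speed = 15.6 m/s

15.6 m/s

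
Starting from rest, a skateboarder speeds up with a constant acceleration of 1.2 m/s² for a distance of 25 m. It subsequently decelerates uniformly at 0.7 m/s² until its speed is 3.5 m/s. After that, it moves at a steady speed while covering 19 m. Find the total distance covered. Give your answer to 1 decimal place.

Phase 1 (accelerating): v₀ = 0 m/s, a = 1.2 m/s².
v² = v₀² + 2aΔx = 0² + 2·1.2·25 = 60.0 → v = 7.75 m/s
t = (v − v₀)/a = (7.75 − 0)/1.2 = 6.45 s

Phase 2 (decelerating): v₀ = 7.75 m/s, a = -0.7 m/s².
v = v₀ + at → t = (3.5 − 7.75) / -0.7 = 6.07 s
v² = v₀² + 2aΔx → Δx = (3.5² − 7.75²)/(2·-0.7) = 34.1 m

Phase 3 (constant speed): v₀ = 3.50 m/s, a = 0 m/s².
Constant speed: t = d/v = 19/3.50 = 5.43 s
Total distance = 25.0 + 34.1 + 19.0 = 78.1 m

78.1 m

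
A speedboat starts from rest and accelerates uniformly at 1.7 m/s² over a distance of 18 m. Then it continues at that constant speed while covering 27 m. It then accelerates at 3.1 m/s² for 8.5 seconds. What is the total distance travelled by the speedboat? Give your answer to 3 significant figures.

Phase 1 (accelerating): v₀ = 0 m/s, a = 1.7 m/s².
v² = v₀² + 2aΔx = 0² + 2·1.7·18 = 61.2 → v = 7.82 m/s
t = (v − v₀)/a = (7.82 − 0)/1.7 = 4.60 s

Phase 2 (constant speed): v₀ = 7.82 m/s, a = 0 m/s².
Constant speed: t = d/v = 27/7.82 = 3.45 s

Phase 3 (accelerating): v₀ = 7.82 m/s, a = 3.1 m/s².
v = v₀ + at = 7.82 + (3.1)(8.5) = 34.2 m/s
Δx = v₀t + ½at² = 7.82·8.5 + 0.5·3.1·8.5² = 178 m
Total distance = 18.0 + 27.0 + 178 = 223 m

223 m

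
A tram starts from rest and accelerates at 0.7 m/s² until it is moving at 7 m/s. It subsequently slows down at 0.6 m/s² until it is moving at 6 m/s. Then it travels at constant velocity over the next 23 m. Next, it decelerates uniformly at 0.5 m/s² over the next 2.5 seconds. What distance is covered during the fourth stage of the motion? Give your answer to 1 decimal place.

13.4 m

Phase 1 (accelerating): v₀ = 0 m/s, a = 0.7 m/s².
v = v₀ + at → t = (7 − 0) / 0.7 = 10.0 s
v² = v₀² + 2aΔx → Δx = (7² − 0²)/(2·0.7) = 35.0 m

Phase 2 (decelerating): v₀ = 7.00 m/s, a = -0.6 m/s².
v = v₀ + at → t = (6 − 7.00) / -0.6 = 1.67 s
v² = v₀² + 2aΔx → Δx = (6² − 7.00²)/(2·-0.6) = 10.8 m

Phase 3 (constant speed): v₀ = 6.00 m/s, a = 0 m/s².
Constant speed: t = d/v = 23/6.00 = 3.83 s

Phase 4 (decelerating): v₀ = 6.00 m/s, a = -0.5 m/s².
v = v₀ + at = 6.00 + (-0.5)(2.5) = 4.75 m/s
Δx = v₀t + ½at² = 6.00·2.5 + 0.5·-0.5·2.5² = 13.4 m
Distance in phase 4 = 13.4 m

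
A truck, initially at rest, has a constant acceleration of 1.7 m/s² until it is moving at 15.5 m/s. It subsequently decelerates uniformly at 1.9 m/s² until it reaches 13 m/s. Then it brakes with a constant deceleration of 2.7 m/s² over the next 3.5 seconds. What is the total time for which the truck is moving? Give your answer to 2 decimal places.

13.93 s

Phase 1 (accelerating): v₀ = 0 m/s, a = 1.7 m/s².
v = v₀ + at → t = (15.5 − 0) / 1.7 = 9.12 s
v² = v₀² + 2aΔx → Δx = (15.5² − 0²)/(2·1.7) = 70.7 m

Phase 2 (decelerating): v₀ = 15.5 m/s, a = -1.9 m/s².
v = v₀ + at → t = (13 − 15.5) / -1.9 = 1.32 s
v² = v₀² + 2aΔx → Δx = (13² − 15.5²)/(2·-1.9) = 18.8 m

Phase 3 (decelerating): v₀ = 13.0 m/s, a = -2.7 m/s².
v = v₀ + at = 13.0 + (-2.7)(3.5) = 3.55 m/s
Δx = v₀t + ½at² = 13.0·3.5 + 0.5·-2.7·3.5² = 29.0 m
Total time = 9.12 + 1.32 + 3.50 = 13.9 s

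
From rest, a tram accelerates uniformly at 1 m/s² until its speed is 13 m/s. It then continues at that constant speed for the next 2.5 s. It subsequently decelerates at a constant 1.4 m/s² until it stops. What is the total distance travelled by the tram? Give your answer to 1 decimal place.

177.4 m

Phase 1 (accelerating): v₀ = 0 m/s, a = 1 m/s².
v = v₀ + at → t = (13 − 0) / 1 = 13.0 s
v² = v₀² + 2aΔx → Δx = (13² − 0²)/(2·1) = 84.5 m

Phase 2 (constant speed): v₀ = 13.0 m/s, a = 0 m/s².
v = v₀ + at = 13.0 + (0)(2.5) = 13.0 m/s
Δx = v₀t + ½at² = 13.0·2.5 + 0.5·0·2.5² = 32.5 m

Phase 3 (decelerating): v₀ = 13.0 m/s, a = -1.4 m/s².
v = v₀ + at → t = (0 − 13.0) / -1.4 = 9.29 s
v² = v₀² + 2aΔx → Δx = (0² − 13.0²)/(2·-1.4) = 60.4 m
Total distance = 84.5 + 32.5 + 60.4 = 177 m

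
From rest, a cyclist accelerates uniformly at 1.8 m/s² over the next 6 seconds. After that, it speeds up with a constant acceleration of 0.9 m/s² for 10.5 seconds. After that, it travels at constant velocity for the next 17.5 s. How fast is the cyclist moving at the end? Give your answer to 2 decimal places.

Phase 1 (accelerating): v₀ = 0 m/s, a = 1.8 m/s².
v = v₀ + at = 0 + (1.8)(6) = 10.8 m/s
Δx = v₀t + ½at² = 0·6 + 0.5·1.8·6² = 32.4 m

Phase 2 (accelerating): v₀ = 10.8 m/s, a = 0.9 m/s².
v = v₀ + at = 10.8 + (0.9)(10.5) = 20.2 m/s
Δx = v₀t + ½at² = 10.8·10.5 + 0.5·0.9·10.5² = 163 m

Phase 3 (constant speed): v₀ = 20.2 m/s, a = 0 m/s².
v = v₀ + at = 20.2 + (0)(17.5) = 20.2 m/s
Δx = v₀t + ½at² = 20.2·17.5 + 0.5·0·17.5² = 354 m
Final speed = 20.2 m/s

20.25 m/s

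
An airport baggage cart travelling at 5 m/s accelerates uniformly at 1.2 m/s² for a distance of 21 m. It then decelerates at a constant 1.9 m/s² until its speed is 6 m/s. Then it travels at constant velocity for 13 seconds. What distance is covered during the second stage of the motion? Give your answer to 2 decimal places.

10.37 m

Phase 1 (accelerating): v₀ = 5.00 m/s, a = 1.2 m/s².
v² = v₀² + 2aΔx = 5.00² + 2·1.2·21 = 75.4 → v = 8.68 m/s
t = (v − v₀)/a = (8.68 − 5.00)/1.2 = 3.07 s

Phase 2 (decelerating): v₀ = 8.68 m/s, a = -1.9 m/s².
v = v₀ + at → t = (6 − 8.68) / -1.9 = 1.41 s
v² = v₀² + 2aΔx → Δx = (6² − 8.68²)/(2·-1.9) = 10.4 m
Distance in phase 2 = 10.4 m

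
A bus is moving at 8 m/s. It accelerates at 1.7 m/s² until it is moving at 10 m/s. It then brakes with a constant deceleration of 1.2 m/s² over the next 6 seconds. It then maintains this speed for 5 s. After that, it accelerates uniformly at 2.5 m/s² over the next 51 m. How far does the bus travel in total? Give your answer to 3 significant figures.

114 m

Phase 1 (accelerating): v₀ = 8.00 m/s, a = 1.7 m/s².
v = v₀ + at → t = (10 − 8.00) / 1.7 = 1.18 s
v² = v₀² + 2aΔx → Δx = (10² − 8.00²)/(2·1.7) = 10.6 m

Phase 2 (decelerating): v₀ = 10.0 m/s, a = -1.2 m/s².
v = v₀ + at = 10.0 + (-1.2)(6) = 2.80 m/s
Δx = v₀t + ½at² = 10.0·6 + 0.5·-1.2·6² = 38.4 m

Phase 3 (constant speed): v₀ = 2.80 m/s, a = 0 m/s².
v = v₀ + at = 2.80 + (0)(5) = 2.80 m/s
Δx = v₀t + ½at² = 2.80·5 + 0.5·0·5² = 14.0 m

Phase 4 (accelerating): v₀ = 2.80 m/s, a = 2.5 m/s².
v² = v₀² + 2aΔx = 2.80² + 2·2.5·51 = 263 → v = 16.2 m/s
t = (v − v₀)/a = (16.2 − 2.80)/2.5 = 5.36 s
Total distance = 10.6 + 38.4 + 14.0 + 51.0 = 114 m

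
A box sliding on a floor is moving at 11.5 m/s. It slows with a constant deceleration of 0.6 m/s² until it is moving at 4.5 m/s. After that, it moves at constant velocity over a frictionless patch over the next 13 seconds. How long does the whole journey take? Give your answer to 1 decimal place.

Phase 1 (decelerating): v₀ = 11.5 m/s, a = -0.6 m/s².
v = v₀ + at → t = (4.5 − 11.5) / -0.6 = 11.7 s
v² = v₀² + 2aΔx → Δx = (4.5² − 11.5²)/(2·-0.6) = 93.3 m

Phase 2 (constant speed): v₀ = 4.50 m/s, a = 0 m/s².
v = v₀ + at = 4.50 + (0)(13) = 4.50 m/s
Δx = v₀t + ½at² = 4.50·13 + 0.5·0·13² = 58.5 m
Total time = 11.7 + 13.0 = 24.7 s

24.7 s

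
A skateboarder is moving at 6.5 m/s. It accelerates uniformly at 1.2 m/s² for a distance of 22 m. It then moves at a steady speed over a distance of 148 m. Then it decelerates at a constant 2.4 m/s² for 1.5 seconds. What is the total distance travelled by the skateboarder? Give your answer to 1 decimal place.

181.9 m

Phase 1 (accelerating): v₀ = 6.50 m/s, a = 1.2 m/s².
v² = v₀² + 2aΔx = 6.50² + 2·1.2·22 = 95.0 → v = 9.75 m/s
t = (v − v₀)/a = (9.75 − 6.50)/1.2 = 2.71 s

Phase 2 (constant speed): v₀ = 9.75 m/s, a = 0 m/s².
Constant speed: t = d/v = 148/9.75 = 15.2 s

Phase 3 (decelerating): v₀ = 9.75 m/s, a = -2.4 m/s².
v = v₀ + at = 9.75 + (-2.4)(1.5) = 6.15 m/s
Δx = v₀t + ½at² = 9.75·1.5 + 0.5·-2.4·1.5² = 11.9 m
Total distance = 22.0 + 148 + 11.9 = 182 m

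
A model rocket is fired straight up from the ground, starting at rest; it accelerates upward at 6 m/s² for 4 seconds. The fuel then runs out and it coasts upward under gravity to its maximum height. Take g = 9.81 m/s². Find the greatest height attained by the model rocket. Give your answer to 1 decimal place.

77.4 m

Phase 1 (powered ascent): v₀ = 0 m/s, a = 6 m/s².
v = v₀ + at = 0 + (6)(4) = 24.0 m/s
Δx = v₀t + ½at² = 0·4 + 0.5·6·4² = 48.0 m

Phase 2 (coasting upward): v₀ = 24.0 m/s, a = -9.81 m/s².
v = v₀ + at → t = (0 − 24.0) / -9.81 = 2.45 s
v² = v₀² + 2aΔx → Δx = (0² − 24.0²)/(2·-9.81) = 29.4 m
Maximum height = 48.0 + 29.4 = 77.4 m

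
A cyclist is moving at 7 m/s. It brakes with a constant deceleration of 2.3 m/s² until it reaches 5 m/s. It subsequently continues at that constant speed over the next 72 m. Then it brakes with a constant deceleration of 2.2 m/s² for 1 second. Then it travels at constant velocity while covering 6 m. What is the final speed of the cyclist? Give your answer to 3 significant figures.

2.80 m/s

Phase 1 (decelerating): v₀ = 7.00 m/s, a = -2.3 m/s².
v = v₀ + at → t = (5 − 7.00) / -2.3 = 0.870 s
v² = v₀² + 2aΔx → Δx = (5² − 7.00²)/(2·-2.3) = 5.22 m

Phase 2 (constant speed): v₀ = 5.00 m/s, a = 0 m/s².
Constant speed: t = d/v = 72/5.00 = 14.4 s

Phase 3 (decelerating): v₀ = 5.00 m/s, a = -2.2 m/s².
v = v₀ + at = 5.00 + (-2.2)(1) = 2.80 m/s
Δx = v₀t + ½at² = 5.00·1 + 0.5·-2.2·1² = 3.90 m

Phase 4 (constant speed): v₀ = 2.80 m/s, a = 0 m/s².
Constant speed: t = d/v = 6/2.80 = 2.14 s
Final speed = 2.80 m/s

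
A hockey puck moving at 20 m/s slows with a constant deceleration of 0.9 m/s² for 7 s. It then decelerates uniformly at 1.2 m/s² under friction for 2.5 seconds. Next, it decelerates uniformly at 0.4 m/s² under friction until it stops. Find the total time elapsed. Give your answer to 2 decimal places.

Phase 1 (decelerating): v₀ = 20.0 m/s, a = -0.9 m/s².
v = v₀ + at = 20.0 + (-0.9)(7) = 13.7 m/s
Δx = v₀t + ½at² = 20.0·7 + 0.5·-0.9·7² = 118 m

Phase 2 (decelerating): v₀ = 13.7 m/s, a = -1.2 m/s².
v = v₀ + at = 13.7 + (-1.2)(2.5) = 10.7 m/s
Δx = v₀t + ½at² = 13.7·2.5 + 0.5·-1.2·2.5² = 30.5 m

Phase 3 (decelerating): v₀ = 10.7 m/s, a = -0.4 m/s².
v = v₀ + at → t = (0 − 10.7) / -0.4 = 26.7 s
v² = v₀² + 2aΔx → Δx = (0² − 10.7²)/(2·-0.4) = 143 m
Total time = 7.00 + 2.50 + 26.7 = 36.2 s

36.25 s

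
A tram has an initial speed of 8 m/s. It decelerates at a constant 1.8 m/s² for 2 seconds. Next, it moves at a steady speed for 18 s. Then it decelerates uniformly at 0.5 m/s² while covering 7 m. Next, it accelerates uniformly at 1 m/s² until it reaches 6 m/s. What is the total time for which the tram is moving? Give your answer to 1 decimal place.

Phase 1 (decelerating): v₀ = 8.00 m/s, a = -1.8 m/s².
v = v₀ + at = 8.00 + (-1.8)(2) = 4.40 m/s
Δx = v₀t + ½at² = 8.00·2 + 0.5·-1.8·2² = 12.4 m

Phase 2 (constant speed): v₀ = 4.40 m/s, a = 0 m/s².
v = v₀ + at = 4.40 + (0)(18) = 4.40 m/s
Δx = v₀t + ½at² = 4.40·18 + 0.5·0·18² = 79.2 m

Phase 3 (decelerating): v₀ = 4.40 m/s, a = -0.5 m/s².
v² = v₀² + 2aΔx = 4.40² + 2·-0.5·7 = 12.4 → v = 3.52 m/s
t = (v − v₀)/a = (3.52 − 4.40)/-0.5 = 1.77 s

Phase 4 (accelerating): v₀ = 3.52 m/s, a = 1 m/s².
v = v₀ + at → t = (6 − 3.52) / 1 = 2.48 s
v² = v₀² + 2aΔx → Δx = (6² − 3.52²)/(2·1) = 11.8 m
Total time = 2.00 + 18.0 + 1.77 + 2.48 = 24.3 s

24.3 s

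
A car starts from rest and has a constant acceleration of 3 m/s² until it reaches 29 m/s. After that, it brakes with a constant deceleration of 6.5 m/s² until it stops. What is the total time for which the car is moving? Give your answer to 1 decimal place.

Phase 1 (accelerating): v₀ = 0 m/s, a = 3 m/s².
v = v₀ + at → t = (29 − 0) / 3 = 9.67 s
v² = v₀² + 2aΔx → Δx = (29² − 0²)/(2·3) = 140 m

Phase 2 (decelerating): v₀ = 29.0 m/s, a = -6.5 m/s².
v = v₀ + at → t = (0 − 29.0) / -6.5 = 4.46 s
v² = v₀² + 2aΔx → Δx = (0² − 29.0²)/(2·-6.5) = 64.7 m
Total time = 9.67 + 4.46 = 14.1 s

14.1 s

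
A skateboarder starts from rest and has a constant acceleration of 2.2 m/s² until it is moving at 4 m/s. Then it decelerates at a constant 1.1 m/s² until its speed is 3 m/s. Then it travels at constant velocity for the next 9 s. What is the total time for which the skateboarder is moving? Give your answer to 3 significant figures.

Phase 1 (accelerating): v₀ = 0 m/s, a = 2.2 m/s².
v = v₀ + at → t = (4 − 0) / 2.2 = 1.82 s
v² = v₀² + 2aΔx → Δx = (4² − 0²)/(2·2.2) = 3.64 m

Phase 2 (decelerating): v₀ = 4.00 m/s, a = -1.1 m/s².
v = v₀ + at → t = (3 − 4.00) / -1.1 = 0.909 s
v² = v₀² + 2aΔx → Δx = (3² − 4.00²)/(2·-1.1) = 3.18 m

Phase 3 (constant speed): v₀ = 3.00 m/s, a = 0 m/s².
v = v₀ + at = 3.00 + (0)(9) = 3.00 m/s
Δx = v₀t + ½at² = 3.00·9 + 0.5·0·9² = 27.0 m
Total time = 1.82 + 0.909 + 9.00 = 11.7 s

11.7 s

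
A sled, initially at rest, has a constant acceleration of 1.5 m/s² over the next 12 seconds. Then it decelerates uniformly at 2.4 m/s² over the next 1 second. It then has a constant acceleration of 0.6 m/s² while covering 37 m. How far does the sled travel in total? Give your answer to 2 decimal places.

Phase 1 (accelerating): v₀ = 0 m/s, a = 1.5 m/s².
v = v₀ + at = 0 + (1.5)(12) = 18.0 m/s
Δx = v₀t + ½at² = 0·12 + 0.5·1.5·12² = 108 m

Phase 2 (decelerating): v₀ = 18.0 m/s, a = -2.4 m/s².
v = v₀ + at = 18.0 + (-2.4)(1) = 15.6 m/s
Δx = v₀t + ½at² = 18.0·1 + 0.5·-2.4·1² = 16.8 m

Phase 3 (accelerating): v₀ = 15.6 m/s, a = 0.6 m/s².
v² = v₀² + 2aΔx = 15.6² + 2·0.6·37 = 288 → v = 17.0 m/s
t = (v − v₀)/a = (17.0 − 15.6)/0.6 = 2.27 s
Total distance = 108 + 16.8 + 37.0 = 162 m

161.80 m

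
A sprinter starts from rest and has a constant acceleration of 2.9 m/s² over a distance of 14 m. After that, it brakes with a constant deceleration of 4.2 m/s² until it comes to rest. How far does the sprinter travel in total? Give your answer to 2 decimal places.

Phase 1 (accelerating): v₀ = 0 m/s, a = 2.9 m/s².
v² = v₀² + 2aΔx = 0² + 2·2.9·14 = 81.2 → v = 9.01 m/s
t = (v − v₀)/a = (9.01 − 0)/2.9 = 3.11 s

Phase 2 (decelerating): v₀ = 9.01 m/s, a = -4.2 m/s².
v = v₀ + at → t = (0 − 9.01) / -4.2 = 2.15 s
v² = v₀² + 2aΔx → Δx = (0² − 9.01²)/(2·-4.2) = 9.67 m
Total distance = 14.0 + 9.67 = 23.7 m

23.67 m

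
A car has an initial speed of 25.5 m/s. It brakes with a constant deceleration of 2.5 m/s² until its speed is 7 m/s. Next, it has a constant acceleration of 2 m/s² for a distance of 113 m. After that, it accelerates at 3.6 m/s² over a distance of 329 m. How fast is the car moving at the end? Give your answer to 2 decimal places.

Phase 1 (decelerating): v₀ = 25.5 m/s, a = -2.5 m/s².
v = v₀ + at → t = (7 − 25.5) / -2.5 = 7.40 s
v² = v₀² + 2aΔx → Δx = (7² − 25.5²)/(2·-2.5) = 120 m

Phase 2 (accelerating): v₀ = 7.00 m/s, a = 2 m/s².
v² = v₀² + 2aΔx = 7.00² + 2·2·113 = 501 → v = 22.4 m/s
t = (v − v₀)/a = (22.4 − 7.00)/2 = 7.69 s

Phase 3 (accelerating): v₀ = 22.4 m/s, a = 3.6 m/s².
v² = v₀² + 2aΔx = 22.4² + 2·3.6·329 = 2870 → v = 53.6 m/s
t = (v − v₀)/a = (53.6 − 22.4)/3.6 = 8.66 s
Final speed = 53.6 m/s

53.57 m/s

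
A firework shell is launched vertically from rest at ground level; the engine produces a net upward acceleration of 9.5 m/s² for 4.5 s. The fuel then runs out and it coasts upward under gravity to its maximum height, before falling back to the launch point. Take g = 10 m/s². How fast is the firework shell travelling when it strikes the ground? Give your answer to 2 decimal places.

Phase 1 (powered ascent): v₀ = 0 m/s, a = 9.5 m/s².
v = v₀ + at = 0 + (9.5)(4.5) = 42.8 m/s
Δx = v₀t + ½at² = 0·4.5 + 0.5·9.5·4.5² = 96.2 m

Phase 2 (coasting upward): v₀ = 42.8 m/s, a = -10 m/s².
v = v₀ + at → t = (0 − 42.8) / -10 = 4.28 s
v² = v₀² + 2aΔx → Δx = (0² − 42.8²)/(2·-10) = 91.4 m

Phase 3 (free fall): v₀ = 0 m/s, a = -10 m/s².
Falls 188 m from rest: t = √(2·188/10) = 6.12 s; v = g·t = 61.2 m/s.
Impact speed = 61.2 m/s

61.25 m/s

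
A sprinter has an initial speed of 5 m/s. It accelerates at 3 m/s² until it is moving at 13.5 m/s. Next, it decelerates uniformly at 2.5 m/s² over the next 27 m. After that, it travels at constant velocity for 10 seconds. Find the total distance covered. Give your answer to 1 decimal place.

121.9 m

Phase 1 (accelerating): v₀ = 5.00 m/s, a = 3 m/s².
v = v₀ + at → t = (13.5 − 5.00) / 3 = 2.83 s
v² = v₀² + 2aΔx → Δx = (13.5² − 5.00²)/(2·3) = 26.2 m

Phase 2 (decelerating): v₀ = 13.5 m/s, a = -2.5 m/s².
v² = v₀² + 2aΔx = 13.5² + 2·-2.5·27 = 47.2 → v = 6.87 m/s
t = (v − v₀)/a = (6.87 − 13.5)/-2.5 = 2.65 s

Phase 3 (constant speed): v₀ = 6.87 m/s, a = 0 m/s².
v = v₀ + at = 6.87 + (0)(10) = 6.87 m/s
Δx = v₀t + ½at² = 6.87·10 + 0.5·0·10² = 68.7 m
Total distance = 26.2 + 27.0 + 68.7 = 122 m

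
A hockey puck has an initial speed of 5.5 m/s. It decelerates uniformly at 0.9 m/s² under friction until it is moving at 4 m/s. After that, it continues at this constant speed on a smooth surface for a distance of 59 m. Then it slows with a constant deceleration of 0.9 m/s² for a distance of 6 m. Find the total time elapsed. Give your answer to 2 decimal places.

Phase 1 (decelerating): v₀ = 5.50 m/s, a = -0.9 m/s².
v = v₀ + at → t = (4 − 5.50) / -0.9 = 1.67 s
v² = v₀² + 2aΔx → Δx = (4² − 5.50²)/(2·-0.9) = 7.92 m

Phase 2 (constant speed): v₀ = 4.00 m/s, a = 0 m/s².
Constant speed: t = d/v = 59/4.00 = 14.8 s

Phase 3 (decelerating): v₀ = 4.00 m/s, a = -0.9 m/s².
v² = v₀² + 2aΔx = 4.00² + 2·-0.9·6 = 5.20 → v = 2.28 m/s
t = (v − v₀)/a = (2.28 − 4.00)/-0.9 = 1.91 s
Total time = 1.67 + 14.8 + 1.91 = 18.3 s

18.33 s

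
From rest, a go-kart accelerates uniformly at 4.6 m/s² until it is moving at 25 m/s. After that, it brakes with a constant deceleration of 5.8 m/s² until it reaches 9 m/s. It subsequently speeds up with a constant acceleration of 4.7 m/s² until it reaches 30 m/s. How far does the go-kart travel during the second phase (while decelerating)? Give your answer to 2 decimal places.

Phase 1 (accelerating): v₀ = 0 m/s, a = 4.6 m/s².
v = v₀ + at → t = (25 − 0) / 4.6 = 5.43 s
v² = v₀² + 2aΔx → Δx = (25² − 0²)/(2·4.6) = 67.9 m

Phase 2 (decelerating): v₀ = 25.0 m/s, a = -5.8 m/s².
v = v₀ + at → t = (9 − 25.0) / -5.8 = 2.76 s
v² = v₀² + 2aΔx → Δx = (9² − 25.0²)/(2·-5.8) = 46.9 m
Distance in phase 2 = 46.9 m

46.90 m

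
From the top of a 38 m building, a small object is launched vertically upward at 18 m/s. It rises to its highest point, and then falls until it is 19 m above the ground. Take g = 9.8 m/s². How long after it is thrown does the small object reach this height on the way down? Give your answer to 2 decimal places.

Phase 1 (rising): v₀ = 18.0 m/s, a = -9.8 m/s².
v = v₀ + at → t = (0 − 18.0) / -9.8 = 1.84 s
v² = v₀² + 2aΔx → Δx = (0² − 18.0²)/(2·-9.8) = 16.5 m

Phase 2 (falling): v₀ = 0 m/s, a = -9.8 m/s².
Falls 35.5 m from rest: t = √(2·35.5/9.8) = 2.69 s; v = g·t = 26.4 m/s.
Total time = 1.84 + 2.69 = 4.53 s

4.53 s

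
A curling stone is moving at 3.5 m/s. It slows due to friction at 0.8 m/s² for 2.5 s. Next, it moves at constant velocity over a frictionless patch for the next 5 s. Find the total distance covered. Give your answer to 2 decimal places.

Phase 1 (decelerating): v₀ = 3.50 m/s, a = -0.8 m/s².
v = v₀ + at = 3.50 + (-0.8)(2.5) = 1.50 m/s
Δx = v₀t + ½at² = 3.50·2.5 + 0.5·-0.8·2.5² = 6.25 m

Phase 2 (constant speed): v₀ = 1.50 m/s, a = 0 m/s².
v = v₀ + at = 1.50 + (0)(5) = 1.50 m/s
Δx = v₀t + ½at² = 1.50·5 + 0.5·0·5² = 7.50 m
Total distance = 6.25 + 7.50 = 13.8 m

13.75 m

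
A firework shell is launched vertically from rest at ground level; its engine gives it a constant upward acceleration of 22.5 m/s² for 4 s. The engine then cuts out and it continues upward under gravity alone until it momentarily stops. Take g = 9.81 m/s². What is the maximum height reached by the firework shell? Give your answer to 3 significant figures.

Phase 1 (powered ascent): v₀ = 0 m/s, a = 22.5 m/s².
v = v₀ + at = 0 + (22.5)(4) = 90.0 m/s
Δx = v₀t + ½at² = 0·4 + 0.5·22.5·4² = 180 m

Phase 2 (coasting upward): v₀ = 90.0 m/s, a = -9.81 m/s².
v = v₀ + at → t = (0 − 90.0) / -9.81 = 9.17 s
v² = v₀² + 2aΔx → Δx = (0² − 90.0²)/(2·-9.81) = 413 m
Maximum height = 180 + 413 = 593 m

593 m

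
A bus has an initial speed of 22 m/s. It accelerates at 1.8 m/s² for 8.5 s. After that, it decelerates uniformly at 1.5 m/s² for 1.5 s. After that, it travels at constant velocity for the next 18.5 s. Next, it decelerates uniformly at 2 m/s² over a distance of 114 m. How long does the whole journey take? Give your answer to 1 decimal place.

Phase 1 (accelerating): v₀ = 22.0 m/s, a = 1.8 m/s².
v = v₀ + at = 22.0 + (1.8)(8.5) = 37.3 m/s
Δx = v₀t + ½at² = 22.0·8.5 + 0.5·1.8·8.5² = 252 m

Phase 2 (decelerating): v₀ = 37.3 m/s, a = -1.5 m/s².
v = v₀ + at = 37.3 + (-1.5)(1.5) = 35.0 m/s
Δx = v₀t + ½at² = 37.3·1.5 + 0.5·-1.5·1.5² = 54.3 m

Phase 3 (constant speed): v₀ = 35.0 m/s, a = 0 m/s².
v = v₀ + at = 35.0 + (0)(18.5) = 35.0 m/s
Δx = v₀t + ½at² = 35.0·18.5 + 0.5·0·18.5² = 648 m

Phase 4 (decelerating): v₀ = 35.0 m/s, a = -2 m/s².
v² = v₀² + 2aΔx = 35.0² + 2·-2·114 = 773 → v = 27.8 m/s
t = (v − v₀)/a = (27.8 − 35.0)/-2 = 3.63 s
Total time = 8.50 + 1.50 + 18.5 + 3.63 = 32.1 s

32.1 s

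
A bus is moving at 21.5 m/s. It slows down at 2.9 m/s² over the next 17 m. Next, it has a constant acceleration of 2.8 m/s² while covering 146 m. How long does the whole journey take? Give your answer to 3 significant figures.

6.30 s

Phase 1 (decelerating): v₀ = 21.5 m/s, a = -2.9 m/s².
v² = v₀² + 2aΔx = 21.5² + 2·-2.9·17 = 364 → v = 19.1 m/s
t = (v − v₀)/a = (19.1 − 21.5)/-2.9 = 0.838 s

Phase 2 (accelerating): v₀ = 19.1 m/s, a = 2.8 m/s².
v² = v₀² + 2aΔx = 19.1² + 2·2.8·146 = 1180 → v = 34.4 m/s
t = (v − v₀)/a = (34.4 − 19.1)/2.8 = 5.46 s
Total time = 0.838 + 5.46 = 6.30 s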